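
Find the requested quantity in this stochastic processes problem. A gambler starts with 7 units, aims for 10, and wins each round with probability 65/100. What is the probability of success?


Gambler's ruin formula:
r = q/p = 0.3500/0.6500 = 0.5385
P(win) = (1 - r^i)/(1 - r^N)
= (1 - 0.5385^7)/(1 - 0.5385^10)
= 0.9889

0.9889


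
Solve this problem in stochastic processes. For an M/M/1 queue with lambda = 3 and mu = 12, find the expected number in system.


rho = 3/12 = 0.2500
L = rho/(1-rho)
= 0.2500/0.7500
= 0.3333

0.3333


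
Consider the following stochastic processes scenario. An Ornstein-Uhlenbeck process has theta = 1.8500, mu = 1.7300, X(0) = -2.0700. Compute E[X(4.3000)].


E[X(t)] = mu + (X(0) - mu)*exp(-theta*t)
= 1.7300 + (-2.0700 - 1.7300)*exp(-1.8500*4.3000)
= 1.7300 + -3.8000 * 3.5090e-04
= 1.7287

1.7287


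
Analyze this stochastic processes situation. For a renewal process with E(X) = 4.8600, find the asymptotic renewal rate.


Long-run renewal rate = 1/E(X)
= 1/4.8600
= 0.2058

0.2058


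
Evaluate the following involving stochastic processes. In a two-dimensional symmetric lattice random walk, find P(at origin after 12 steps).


P = C(12,6)^2 / 4^12
= 924^2 / 16777216
= 853776 / 16777216
= 0.0509

0.0509


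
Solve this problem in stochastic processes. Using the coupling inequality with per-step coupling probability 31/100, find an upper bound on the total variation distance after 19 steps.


TV distance bound <= (1-delta)^n
= (1 - 0.3100)^19
= 0.6900^19
= 8.6723e-04

8.6723e-04


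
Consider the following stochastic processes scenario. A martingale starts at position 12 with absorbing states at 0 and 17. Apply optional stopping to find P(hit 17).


By optional stopping theorem: E(M at tau) = M(0) = 12
P(hit 17)*17 + P(hit 0)*0 = 12
P(hit 17) = (12 - 0)/(17 - 0) = 12/17 = 0.7059

0.7059


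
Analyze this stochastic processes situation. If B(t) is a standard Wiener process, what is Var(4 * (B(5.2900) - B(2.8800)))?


Var(alpha*(B(t)-B(s))) = alpha^2 * (t-s)
= 4^2 * (5.2900 - 2.8800)
= 16 * 2.4100
= 38.5600

38.5600


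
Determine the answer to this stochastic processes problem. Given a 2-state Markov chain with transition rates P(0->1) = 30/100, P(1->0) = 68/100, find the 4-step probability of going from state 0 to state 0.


Computing P^4 by matrix multiplication.
P = [[0.7000, 0.3000], [0.6800, 0.3200]]
After raising P to the power 4:
P^4(0,0) = 0.6939

0.6939


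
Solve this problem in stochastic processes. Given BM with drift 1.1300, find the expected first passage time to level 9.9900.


Expected first passage time = a/mu
= 9.9900/1.1300
= 8.8407

8.8407


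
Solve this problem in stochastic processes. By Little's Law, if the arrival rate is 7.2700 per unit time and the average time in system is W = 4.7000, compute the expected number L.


Little's Law: L = lambda * W
= 7.2700 * 4.7000
= 34.1690

34.1690


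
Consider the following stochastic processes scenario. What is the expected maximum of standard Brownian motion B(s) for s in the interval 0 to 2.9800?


E(max B(s)) = sqrt(2t/pi)
= sqrt(2*2.9800/pi)
= sqrt(1.8971)
= 1.3774

1.3774


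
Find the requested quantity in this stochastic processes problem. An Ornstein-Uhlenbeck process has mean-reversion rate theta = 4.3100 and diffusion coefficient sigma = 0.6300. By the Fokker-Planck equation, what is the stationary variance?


Stationary variance = sigma^2 / (2*theta)
= 0.6300^2 / (2*4.3100)
= 0.3969 / 8.6200
= 0.0460

0.0460


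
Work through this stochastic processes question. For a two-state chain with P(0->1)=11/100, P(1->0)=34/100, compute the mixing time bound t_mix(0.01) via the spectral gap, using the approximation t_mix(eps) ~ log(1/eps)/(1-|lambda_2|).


lambda_2 = |1 - p01 - p10| = |1 - 0.1100 - 0.3400| = 0.5500
t_mix ~ log(1/eps)/(1 - |lambda_2|)
= log(100)/(1 - 0.5500) = 4.6052/0.4500
= 10.2337

10.2337


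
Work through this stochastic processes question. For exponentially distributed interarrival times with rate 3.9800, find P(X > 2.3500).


P(X > t) = exp(-lambda * t)
= exp(-3.9800 * 2.3500)
= exp(-9.3530) = 8.6705e-05

8.6705e-05


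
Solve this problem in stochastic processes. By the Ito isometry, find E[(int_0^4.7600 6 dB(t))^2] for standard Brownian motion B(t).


By Ito isometry: E[(int f dB)^2] = int f^2 dt
= 6^2 * 4.7600
= 36 * 4.7600 = 171.3600

171.3600


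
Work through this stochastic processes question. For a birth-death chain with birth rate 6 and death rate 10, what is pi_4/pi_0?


For birth-death process, pi_n/pi_0 = (lambda/mu)^n
= (6/10)^4
= 0.1296

0.1296


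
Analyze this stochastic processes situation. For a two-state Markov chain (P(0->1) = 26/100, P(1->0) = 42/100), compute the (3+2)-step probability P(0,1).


P^5 = P^3 * P^2
Computing via matrix multiplication of the transition matrix.
Entry (0,1) of P^5 = 0.3811

0.3811


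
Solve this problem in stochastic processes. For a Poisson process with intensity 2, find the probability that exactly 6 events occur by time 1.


P(N(t)=k) = (lambda*t)^k * exp(-lambda*t) / k!
lambda*t = 2
= 2^6 * exp(-2) / 6!
= 64 * 0.1353 / 720
= 0.0120

0.0120


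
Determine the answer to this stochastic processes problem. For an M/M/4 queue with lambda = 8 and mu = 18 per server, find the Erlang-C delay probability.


a = lambda/mu = 0.4444
rho = a/c = 0.1111
Erlang-C formula applied:
C(c,a) = 0.0012

0.0012


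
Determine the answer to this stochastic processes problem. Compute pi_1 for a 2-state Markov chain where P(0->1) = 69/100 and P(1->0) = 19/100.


Stationary distribution: pi_0 = p10/(p01+p10), pi_1 = p01/(p01+p10)
p01 = 0.6900, p10 = 0.1900
pi_1 = 0.7841

0.7841


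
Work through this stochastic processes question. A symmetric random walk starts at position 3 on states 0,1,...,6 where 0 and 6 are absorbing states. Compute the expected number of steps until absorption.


For symmetric RW on 0,...,N with absorbing barriers, E(i) = i*(N-i)
E(3) = 3 * 3 = 9

9


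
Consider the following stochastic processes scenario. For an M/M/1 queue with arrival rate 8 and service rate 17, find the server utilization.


rho = lambda/mu
= 8/17
= 0.4706

0.4706


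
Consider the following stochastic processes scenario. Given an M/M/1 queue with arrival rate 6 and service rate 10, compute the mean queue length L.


rho = 6/10 = 0.6000
L = rho/(1-rho)
= 0.6000/0.4000
= 1.5000

1.5000


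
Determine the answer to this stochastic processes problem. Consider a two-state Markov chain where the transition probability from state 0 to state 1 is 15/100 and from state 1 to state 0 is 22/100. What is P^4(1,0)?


Computing P^4 by matrix multiplication.
P = [[0.8500, 0.1500], [0.2200, 0.7800]]
After raising P to the power 4:
P^4(1,0) = 0.5009

0.5009


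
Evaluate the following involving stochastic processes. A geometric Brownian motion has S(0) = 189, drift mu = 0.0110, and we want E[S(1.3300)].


E[S(t)] = S(0) * exp(mu * t)
= 189 * exp(0.0110 * 1.3300)
= 189 * 1.0147
= 191.7854

191.7854


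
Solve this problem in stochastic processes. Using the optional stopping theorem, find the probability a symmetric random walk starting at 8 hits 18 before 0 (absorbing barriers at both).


By optional stopping theorem: E(M at tau) = M(0) = 8
P(hit 18)*18 + P(hit 0)*0 = 8
P(hit 18) = (8 - 0)/(18 - 0) = 4/9 = 0.4444

0.4444


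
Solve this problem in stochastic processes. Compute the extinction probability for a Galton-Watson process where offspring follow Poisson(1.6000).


Since mu = 1.6000 > 1, extinction prob q < 1.
Solve s = exp(mu*(s-1)) iteratively.
q = 0.3580

0.3580


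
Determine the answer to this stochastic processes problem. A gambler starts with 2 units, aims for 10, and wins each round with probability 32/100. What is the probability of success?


Gambler's ruin formula:
r = q/p = 0.6800/0.3200 = 2.1250
P(win) = (1 - r^i)/(1 - r^N)
= (1 - 2.1250^2)/(1 - 2.1250^10)
= 0.0019

0.0019


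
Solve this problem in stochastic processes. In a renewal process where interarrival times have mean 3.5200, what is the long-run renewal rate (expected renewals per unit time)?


Long-run renewal rate = 1/E(X)
= 1/3.5200
= 0.2841

0.2841


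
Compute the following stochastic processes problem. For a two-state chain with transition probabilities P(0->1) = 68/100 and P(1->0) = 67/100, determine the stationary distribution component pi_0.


Stationary distribution: pi_0 = p10/(p01+p10), pi_1 = p01/(p01+p10)
p01 = 0.6800, p10 = 0.6700
pi_0 = 0.4963

0.4963


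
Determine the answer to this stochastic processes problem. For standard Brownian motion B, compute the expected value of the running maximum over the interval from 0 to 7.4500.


E(max B(s)) = sqrt(2t/pi)
= sqrt(2*7.4500/pi)
= sqrt(4.7428)
= 2.1778

2.1778


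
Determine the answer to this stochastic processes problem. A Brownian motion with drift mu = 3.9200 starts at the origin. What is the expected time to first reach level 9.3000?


Expected first passage time = a/mu
= 9.3000/3.9200
= 2.3724

2.3724


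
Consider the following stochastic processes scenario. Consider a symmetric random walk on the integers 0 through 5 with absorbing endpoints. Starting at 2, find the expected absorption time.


For symmetric RW on 0,...,N with absorbing barriers, E(i) = i*(N-i)
E(2) = 2 * 3 = 6

6


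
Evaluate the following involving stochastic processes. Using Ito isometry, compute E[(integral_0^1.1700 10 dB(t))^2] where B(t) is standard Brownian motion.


By Ito isometry: E[(int f dB)^2] = int f^2 dt
= 10^2 * 1.1700
= 100 * 1.1700 = 117.0000

117.0000


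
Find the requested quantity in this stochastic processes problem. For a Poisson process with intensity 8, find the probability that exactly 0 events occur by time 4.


P(N(t)=k) = (lambda*t)^k * exp(-lambda*t) / k!
lambda*t = 32
= 32^0 * exp(-32) / 0!
= 1 * 1.2664e-14 / 1
= 1.2664e-14

1.2664e-14


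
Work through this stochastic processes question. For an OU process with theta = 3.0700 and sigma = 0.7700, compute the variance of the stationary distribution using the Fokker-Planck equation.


Stationary variance = sigma^2 / (2*theta)
= 0.7700^2 / (2*3.0700)
= 0.5929 / 6.1400
= 0.0966

0.0966


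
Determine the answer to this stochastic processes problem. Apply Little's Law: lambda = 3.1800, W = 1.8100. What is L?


Little's Law: L = lambda * W
= 3.1800 * 1.8100
= 5.7558

5.7558


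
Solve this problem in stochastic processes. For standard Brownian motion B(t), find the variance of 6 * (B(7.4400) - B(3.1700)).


Var(alpha*(B(t)-B(s))) = alpha^2 * (t-s)
= 6^2 * (7.4400 - 3.1700)
= 36 * 4.2700
= 153.7200

153.7200


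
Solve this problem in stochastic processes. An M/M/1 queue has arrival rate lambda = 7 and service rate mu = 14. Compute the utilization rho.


rho = lambda/mu
= 7/14
= 0.5000

0.5000


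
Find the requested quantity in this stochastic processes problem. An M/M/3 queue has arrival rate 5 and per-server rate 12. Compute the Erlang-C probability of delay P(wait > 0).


a = lambda/mu = 0.4167
rho = a/c = 0.1389
Erlang-C formula applied:
C(c,a) = 0.0092

0.0092


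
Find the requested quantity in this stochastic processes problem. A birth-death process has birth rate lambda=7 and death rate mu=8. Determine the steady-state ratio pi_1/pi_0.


For birth-death process, pi_n/pi_0 = (lambda/mu)^n
= (7/8)^1
= 0.8750

0.8750


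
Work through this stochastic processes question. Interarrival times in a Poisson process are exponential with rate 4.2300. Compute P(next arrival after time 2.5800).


P(X > t) = exp(-lambda * t)
= exp(-4.2300 * 2.5800)
= exp(-10.9134) = 1.8213e-05

1.8213e-05


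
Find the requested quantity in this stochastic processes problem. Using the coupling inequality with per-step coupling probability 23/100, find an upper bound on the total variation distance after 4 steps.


TV distance bound <= (1-delta)^n
= (1 - 0.2300)^4
= 0.7700^4
= 0.3515

0.3515


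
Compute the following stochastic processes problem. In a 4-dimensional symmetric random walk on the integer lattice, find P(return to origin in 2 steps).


P(return in 2 steps) = P(reverse first step) = 1/(2d)
= 1/8
= 0.1250

0.1250


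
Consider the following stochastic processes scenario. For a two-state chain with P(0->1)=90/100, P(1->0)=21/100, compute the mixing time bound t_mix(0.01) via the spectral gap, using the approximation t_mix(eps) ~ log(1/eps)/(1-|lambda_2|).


lambda_2 = |1 - p01 - p10| = |1 - 0.9000 - 0.2100| = 0.1100
t_mix ~ log(1/eps)/(1 - |lambda_2|)
= log(100)/(1 - 0.1100) = 4.6052/0.8900
= 5.1743

5.1743


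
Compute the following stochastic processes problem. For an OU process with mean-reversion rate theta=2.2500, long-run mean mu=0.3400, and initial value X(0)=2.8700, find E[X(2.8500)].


E[X(t)] = mu + (X(0) - mu)*exp(-theta*t)
= 0.3400 + (2.8700 - 0.3400)*exp(-2.2500*2.8500)
= 0.3400 + 2.5300 * 0.0016
= 0.3442

0.3442


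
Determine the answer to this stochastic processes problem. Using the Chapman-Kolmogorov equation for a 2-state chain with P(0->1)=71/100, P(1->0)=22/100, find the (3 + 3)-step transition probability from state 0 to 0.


P^6 = P^3 * P^3
Computing via matrix multiplication of the transition matrix.
Entry (0,0) of P^6 = 0.2366

0.2366


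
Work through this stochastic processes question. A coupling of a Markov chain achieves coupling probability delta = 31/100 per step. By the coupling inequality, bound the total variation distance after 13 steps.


TV distance bound <= (1-delta)^n
= (1 - 0.3100)^13
= 0.6900^13
= 0.0080

0.0080


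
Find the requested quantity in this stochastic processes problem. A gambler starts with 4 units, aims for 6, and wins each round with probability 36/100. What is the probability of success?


Gambler's ruin formula:
r = q/p = 0.6400/0.3600 = 1.7778
P(win) = (1 - r^i)/(1 - r^N)
= (1 - 1.7778^4)/(1 - 1.7778^6)
= 0.2940

0.2940


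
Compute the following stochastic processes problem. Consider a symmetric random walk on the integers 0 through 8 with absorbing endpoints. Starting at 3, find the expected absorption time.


For symmetric RW on 0,...,N with absorbing barriers, E(i) = i*(N-i)
E(3) = 3 * 5 = 15

15


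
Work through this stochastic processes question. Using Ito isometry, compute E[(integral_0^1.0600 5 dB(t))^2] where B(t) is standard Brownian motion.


By Ito isometry: E[(int f dB)^2] = int f^2 dt
= 5^2 * 1.0600
= 25 * 1.0600 = 26.5000

26.5000


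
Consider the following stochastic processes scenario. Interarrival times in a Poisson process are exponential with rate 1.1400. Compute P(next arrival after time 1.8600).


P(X > t) = exp(-lambda * t)
= exp(-1.1400 * 1.8600)
= exp(-2.1204) = 0.1200

0.1200


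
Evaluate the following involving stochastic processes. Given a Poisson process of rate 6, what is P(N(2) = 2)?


P(N(t)=k) = (lambda*t)^k * exp(-lambda*t) / k!
lambda*t = 12
= 12^2 * exp(-12) / 2!
= 144 * 6.1442e-06 / 2
= 4.4238e-04

4.4238e-04


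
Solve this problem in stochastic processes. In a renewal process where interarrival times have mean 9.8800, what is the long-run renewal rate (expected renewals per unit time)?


Long-run renewal rate = 1/E(X)
= 1/9.8800
= 0.1012

0.1012


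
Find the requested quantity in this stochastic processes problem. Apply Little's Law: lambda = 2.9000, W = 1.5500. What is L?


Little's Law: L = lambda * W
= 2.9000 * 1.5500
= 4.4950

4.4950


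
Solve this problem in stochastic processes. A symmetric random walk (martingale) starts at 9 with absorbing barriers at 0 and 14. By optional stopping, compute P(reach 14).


By optional stopping theorem: E(M at tau) = M(0) = 9
P(hit 14)*14 + P(hit 0)*0 = 9
P(hit 14) = (9 - 0)/(14 - 0) = 9/14 = 0.6429

0.6429


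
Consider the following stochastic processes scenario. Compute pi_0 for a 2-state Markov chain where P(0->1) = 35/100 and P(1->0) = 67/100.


Stationary distribution: pi_0 = p10/(p01+p10), pi_1 = p01/(p01+p10)
p01 = 0.3500, p10 = 0.6700
pi_0 = 0.6569

0.6569


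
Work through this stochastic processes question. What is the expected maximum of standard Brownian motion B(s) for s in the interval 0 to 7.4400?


E(max B(s)) = sqrt(2t/pi)
= sqrt(2*7.4400/pi)
= sqrt(4.7365)
= 2.1763

2.1763


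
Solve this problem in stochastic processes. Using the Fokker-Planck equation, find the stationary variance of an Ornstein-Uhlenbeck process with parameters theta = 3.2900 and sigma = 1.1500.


Stationary variance = sigma^2 / (2*theta)
= 1.1500^2 / (2*3.2900)
= 1.3225 / 6.5800
= 0.2010

0.2010


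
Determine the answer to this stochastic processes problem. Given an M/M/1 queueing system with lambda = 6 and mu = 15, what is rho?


rho = lambda/mu
= 6/15
= 0.4000

0.4000


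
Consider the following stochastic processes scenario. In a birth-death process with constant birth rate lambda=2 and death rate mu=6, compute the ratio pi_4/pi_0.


For birth-death process, pi_n/pi_0 = (lambda/mu)^n
= (2/6)^4
= 0.0123

0.0123


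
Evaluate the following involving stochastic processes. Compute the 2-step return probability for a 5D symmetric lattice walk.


P(return in 2 steps) = P(reverse first step) = 1/(2d)
= 1/10
= 0.1000

0.1000


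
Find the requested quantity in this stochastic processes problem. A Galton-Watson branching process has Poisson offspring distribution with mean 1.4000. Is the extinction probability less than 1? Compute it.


Since mu = 1.4000 > 1, extinction prob q < 1.
Solve s = exp(mu*(s-1)) iteratively.
q = 0.4890

0.4890


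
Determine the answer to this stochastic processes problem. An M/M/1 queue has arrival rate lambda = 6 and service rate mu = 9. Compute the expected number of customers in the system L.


rho = 6/9 = 0.6667
L = rho/(1-rho)
= 0.6667/0.3333
= 2.0000

2.0000


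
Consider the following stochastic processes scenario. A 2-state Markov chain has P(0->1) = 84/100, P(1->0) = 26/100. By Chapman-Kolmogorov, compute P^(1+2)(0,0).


P^3 = P^1 * P^2
Computing via matrix multiplication of the transition matrix.
Entry (0,0) of P^3 = 0.2356

0.2356


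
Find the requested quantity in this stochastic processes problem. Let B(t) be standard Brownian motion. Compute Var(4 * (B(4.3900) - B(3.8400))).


Var(alpha*(B(t)-B(s))) = alpha^2 * (t-s)
= 4^2 * (4.3900 - 3.8400)
= 16 * 0.5500
= 8.8000

8.8000


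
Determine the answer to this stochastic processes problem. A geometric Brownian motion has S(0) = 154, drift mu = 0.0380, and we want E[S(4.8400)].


E[S(t)] = S(0) * exp(mu * t)
= 154 * exp(0.0380 * 4.8400)
= 154 * 1.2019
= 185.0956

185.0956


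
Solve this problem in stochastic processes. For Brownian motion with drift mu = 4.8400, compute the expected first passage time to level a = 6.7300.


Expected first passage time = a/mu
= 6.7300/4.8400
= 1.3905

1.3905


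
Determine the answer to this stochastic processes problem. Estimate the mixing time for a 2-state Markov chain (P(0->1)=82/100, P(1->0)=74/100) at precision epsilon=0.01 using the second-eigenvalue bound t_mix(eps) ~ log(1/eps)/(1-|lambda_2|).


lambda_2 = |1 - p01 - p10| = |1 - 0.8200 - 0.7400| = 0.5600
t_mix ~ log(1/eps)/(1 - |lambda_2|)
= log(100)/(1 - 0.5600) = 4.6052/0.4400
= 10.4663

10.4663


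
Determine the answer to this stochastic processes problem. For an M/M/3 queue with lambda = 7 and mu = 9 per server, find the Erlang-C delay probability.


a = lambda/mu = 0.7778
rho = a/c = 0.2593
Erlang-C formula applied:
C(c,a) = 0.0484

0.0484


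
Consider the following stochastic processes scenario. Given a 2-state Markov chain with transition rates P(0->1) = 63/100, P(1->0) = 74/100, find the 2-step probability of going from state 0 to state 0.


Computing P^2 by matrix multiplication.
P = [[0.3700, 0.6300], [0.7400, 0.2600]]
After raising P to the power 2:
P^2(0,0) = 0.6031

0.6031


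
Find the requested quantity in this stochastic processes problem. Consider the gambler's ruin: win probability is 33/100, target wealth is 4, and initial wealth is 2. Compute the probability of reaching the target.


Gambler's ruin formula:
r = q/p = 0.6700/0.3300 = 2.0303
P(win) = (1 - r^i)/(1 - r^N)
= (1 - 2.0303^2)/(1 - 2.0303^4)
= 0.1952

0.1952


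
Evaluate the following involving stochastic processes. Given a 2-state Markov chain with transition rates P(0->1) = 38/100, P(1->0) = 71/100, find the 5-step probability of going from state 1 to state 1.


Computing P^5 by matrix multiplication.
P = [[0.6200, 0.3800], [0.7100, 0.2900]]
After raising P to the power 5:
P^5(1,1) = 0.3486

0.3486


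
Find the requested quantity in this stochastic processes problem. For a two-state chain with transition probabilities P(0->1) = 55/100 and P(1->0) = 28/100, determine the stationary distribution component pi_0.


Stationary distribution: pi_0 = p10/(p01+p10), pi_1 = p01/(p01+p10)
p01 = 0.5500, p10 = 0.2800
pi_0 = 0.3373

0.3373


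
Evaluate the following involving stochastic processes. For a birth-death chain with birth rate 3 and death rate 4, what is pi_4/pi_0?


For birth-death process, pi_n/pi_0 = (lambda/mu)^n
= (3/4)^4
= 0.3164

0.3164


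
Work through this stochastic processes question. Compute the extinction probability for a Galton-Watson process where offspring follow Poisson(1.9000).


Since mu = 1.9000 > 1, extinction prob q < 1.
Solve s = exp(mu*(s-1)) iteratively.
q = 0.2328

0.2328


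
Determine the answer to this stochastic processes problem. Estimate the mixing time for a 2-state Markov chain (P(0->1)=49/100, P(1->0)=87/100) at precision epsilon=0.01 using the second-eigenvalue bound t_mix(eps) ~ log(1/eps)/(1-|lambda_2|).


lambda_2 = |1 - p01 - p10| = |1 - 0.4900 - 0.8700| = 0.3600
t_mix ~ log(1/eps)/(1 - |lambda_2|)
= log(100)/(1 - 0.3600) = 4.6052/0.6400
= 7.1956

7.1956


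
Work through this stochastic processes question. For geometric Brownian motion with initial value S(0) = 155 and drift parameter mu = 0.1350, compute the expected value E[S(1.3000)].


E[S(t)] = S(0) * exp(mu * t)
= 155 * exp(0.1350 * 1.3000)
= 155 * 1.1918
= 184.7355

184.7355


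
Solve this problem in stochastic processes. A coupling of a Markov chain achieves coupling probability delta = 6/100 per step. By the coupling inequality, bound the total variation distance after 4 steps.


TV distance bound <= (1-delta)^n
= (1 - 0.0600)^4
= 0.9400^4
= 0.7807

0.7807


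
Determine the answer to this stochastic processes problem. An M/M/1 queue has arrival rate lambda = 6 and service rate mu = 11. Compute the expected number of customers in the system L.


rho = 6/11 = 0.5455
L = rho/(1-rho)
= 0.5455/0.4545
= 1.2000

1.2000


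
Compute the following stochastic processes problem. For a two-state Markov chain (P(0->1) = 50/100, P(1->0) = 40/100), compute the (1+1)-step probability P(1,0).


P^2 = P^1 * P^1
Computing via matrix multiplication of the transition matrix.
Entry (1,0) of P^2 = 0.4400

0.4400


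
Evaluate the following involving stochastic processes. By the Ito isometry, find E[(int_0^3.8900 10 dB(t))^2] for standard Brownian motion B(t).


By Ito isometry: E[(int f dB)^2] = int f^2 dt
= 10^2 * 3.8900
= 100 * 3.8900 = 389.0000

389.0000


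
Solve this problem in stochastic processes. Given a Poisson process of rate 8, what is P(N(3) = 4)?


P(N(t)=k) = (lambda*t)^k * exp(-lambda*t) / k!
lambda*t = 24
= 24^4 * exp(-24) / 4!
= 331776 * 3.7751e-11 / 24
= 5.2187e-07

5.2187e-07


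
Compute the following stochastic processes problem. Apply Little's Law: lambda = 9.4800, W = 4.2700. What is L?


Little's Law: L = lambda * W
= 9.4800 * 4.2700
= 40.4796

40.4796


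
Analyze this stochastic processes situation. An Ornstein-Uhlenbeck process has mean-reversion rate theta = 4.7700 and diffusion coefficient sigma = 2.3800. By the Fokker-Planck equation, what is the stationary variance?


Stationary variance = sigma^2 / (2*theta)
= 2.3800^2 / (2*4.7700)
= 5.6644 / 9.5400
= 0.5938

0.5938


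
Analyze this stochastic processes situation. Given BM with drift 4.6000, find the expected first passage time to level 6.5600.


Expected first passage time = a/mu
= 6.5600/4.6000
= 1.4261

1.4261


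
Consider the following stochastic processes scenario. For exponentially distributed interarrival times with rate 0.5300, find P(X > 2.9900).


P(X > t) = exp(-lambda * t)
= exp(-0.5300 * 2.9900)
= exp(-1.5847) = 0.2050

0.2050


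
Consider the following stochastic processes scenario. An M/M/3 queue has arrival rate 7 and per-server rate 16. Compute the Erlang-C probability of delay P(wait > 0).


a = lambda/mu = 0.4375
rho = a/c = 0.1458
Erlang-C formula applied:
C(c,a) = 0.0105

0.0105


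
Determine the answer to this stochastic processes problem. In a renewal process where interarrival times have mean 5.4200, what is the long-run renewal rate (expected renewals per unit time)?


Long-run renewal rate = 1/E(X)
= 1/5.4200
= 0.1845

0.1845


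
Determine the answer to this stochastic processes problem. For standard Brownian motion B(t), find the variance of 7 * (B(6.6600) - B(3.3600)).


Var(alpha*(B(t)-B(s))) = alpha^2 * (t-s)
= 7^2 * (6.6600 - 3.3600)
= 49 * 3.3000
= 161.7000

161.7000


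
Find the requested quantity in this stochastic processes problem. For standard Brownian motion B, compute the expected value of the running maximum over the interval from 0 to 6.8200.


E(max B(s)) = sqrt(2t/pi)
= sqrt(2*6.8200/pi)
= sqrt(4.3417)
= 2.0837

2.0837


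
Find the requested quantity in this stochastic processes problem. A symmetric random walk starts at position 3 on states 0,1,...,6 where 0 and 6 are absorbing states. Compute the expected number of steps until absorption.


For symmetric RW on 0,...,N with absorbing barriers, E(i) = i*(N-i)
E(3) = 3 * 3 = 9

9


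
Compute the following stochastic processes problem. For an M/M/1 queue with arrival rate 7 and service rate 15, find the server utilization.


rho = lambda/mu
= 7/15
= 0.4667

0.4667


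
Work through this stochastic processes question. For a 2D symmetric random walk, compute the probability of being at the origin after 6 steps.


P = C(6,3)^2 / 4^6
= 20^2 / 4096
= 400 / 4096
= 0.0977

0.0977


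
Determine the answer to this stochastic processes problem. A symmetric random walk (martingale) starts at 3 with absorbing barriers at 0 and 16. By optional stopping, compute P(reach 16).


By optional stopping theorem: E(M at tau) = M(0) = 3
P(hit 16)*16 + P(hit 0)*0 = 3
P(hit 16) = (3 - 0)/(16 - 0) = 3/16 = 0.1875

0.1875


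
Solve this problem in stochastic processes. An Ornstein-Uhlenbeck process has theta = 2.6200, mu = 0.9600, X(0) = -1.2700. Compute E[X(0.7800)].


E[X(t)] = mu + (X(0) - mu)*exp(-theta*t)
= 0.9600 + (-1.2700 - 0.9600)*exp(-2.6200*0.7800)
= 0.9600 + -2.2300 * 0.1296
= 0.6711

0.6711


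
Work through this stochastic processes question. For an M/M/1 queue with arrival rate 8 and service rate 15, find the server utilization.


rho = lambda/mu
= 8/15
= 0.5333

0.5333


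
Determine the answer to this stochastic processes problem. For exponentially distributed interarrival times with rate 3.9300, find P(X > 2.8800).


P(X > t) = exp(-lambda * t)
= exp(-3.9300 * 2.8800)
= exp(-11.3184) = 1.2147e-05

1.2147e-05


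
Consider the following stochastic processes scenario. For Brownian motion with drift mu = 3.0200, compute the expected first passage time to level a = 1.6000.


Expected first passage time = a/mu
= 1.6000/3.0200
= 0.5298

0.5298


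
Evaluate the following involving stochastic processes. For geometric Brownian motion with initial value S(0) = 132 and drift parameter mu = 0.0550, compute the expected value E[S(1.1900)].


E[S(t)] = S(0) * exp(mu * t)
= 132 * exp(0.0550 * 1.1900)
= 132 * 1.0676
= 140.9284

140.9284


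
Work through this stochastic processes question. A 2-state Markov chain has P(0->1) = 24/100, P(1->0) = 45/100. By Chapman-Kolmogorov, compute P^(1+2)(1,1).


P^3 = P^1 * P^2
Computing via matrix multiplication of the transition matrix.
Entry (1,1) of P^3 = 0.3673

0.3673


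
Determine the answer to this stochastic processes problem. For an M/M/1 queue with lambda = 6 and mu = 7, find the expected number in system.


rho = 6/7 = 0.8571
L = rho/(1-rho)
= 0.8571/0.1429
= 6.0000

6.0000


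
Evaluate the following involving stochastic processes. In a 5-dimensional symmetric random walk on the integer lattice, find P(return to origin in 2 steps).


P(return in 2 steps) = P(reverse first step) = 1/(2d)
= 1/10
= 0.1000

0.1000


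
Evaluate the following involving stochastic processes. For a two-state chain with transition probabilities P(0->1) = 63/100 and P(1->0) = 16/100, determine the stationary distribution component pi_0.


Stationary distribution: pi_0 = p10/(p01+p10), pi_1 = p01/(p01+p10)
p01 = 0.6300, p10 = 0.1600
pi_0 = 0.2025

0.2025


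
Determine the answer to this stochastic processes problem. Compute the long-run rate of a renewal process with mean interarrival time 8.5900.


Long-run renewal rate = 1/E(X)
= 1/8.5900
= 0.1164

0.1164


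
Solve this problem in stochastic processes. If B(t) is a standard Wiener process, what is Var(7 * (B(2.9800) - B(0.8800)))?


Var(alpha*(B(t)-B(s))) = alpha^2 * (t-s)
= 7^2 * (2.9800 - 0.8800)
= 49 * 2.1000
= 102.9000

102.9000


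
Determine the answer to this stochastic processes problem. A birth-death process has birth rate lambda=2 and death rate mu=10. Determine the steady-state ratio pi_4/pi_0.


For birth-death process, pi_n/pi_0 = (lambda/mu)^n
= (2/10)^4
= 0.0016

0.0016


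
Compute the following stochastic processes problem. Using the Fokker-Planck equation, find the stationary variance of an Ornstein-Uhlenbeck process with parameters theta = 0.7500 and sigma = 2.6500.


Stationary variance = sigma^2 / (2*theta)
= 2.6500^2 / (2*0.7500)
= 7.0225 / 1.5000
= 4.6817

4.6817


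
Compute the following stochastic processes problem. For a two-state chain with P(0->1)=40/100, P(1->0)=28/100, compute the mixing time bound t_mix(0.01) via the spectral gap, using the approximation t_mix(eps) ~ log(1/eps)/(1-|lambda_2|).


lambda_2 = |1 - p01 - p10| = |1 - 0.4000 - 0.2800| = 0.3200
t_mix ~ log(1/eps)/(1 - |lambda_2|)
= log(100)/(1 - 0.3200) = 4.6052/0.6800
= 6.7723

6.7723


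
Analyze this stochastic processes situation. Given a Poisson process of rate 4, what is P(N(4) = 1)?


P(N(t)=k) = (lambda*t)^k * exp(-lambda*t) / k!
lambda*t = 16
= 16^1 * exp(-16) / 1!
= 16 * 1.1254e-07 / 1
= 1.8006e-06

1.8006e-06


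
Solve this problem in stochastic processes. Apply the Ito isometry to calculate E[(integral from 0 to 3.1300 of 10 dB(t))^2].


By Ito isometry: E[(int f dB)^2] = int f^2 dt
= 10^2 * 3.1300
= 100 * 3.1300 = 313.0000

313.0000


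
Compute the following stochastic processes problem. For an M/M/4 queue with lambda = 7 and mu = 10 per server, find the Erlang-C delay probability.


a = lambda/mu = 0.7000
rho = a/c = 0.1750
Erlang-C formula applied:
C(c,a) = 0.0060

0.0060


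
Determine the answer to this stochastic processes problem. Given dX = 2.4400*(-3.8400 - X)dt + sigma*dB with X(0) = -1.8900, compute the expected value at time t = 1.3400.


E[X(t)] = mu + (X(0) - mu)*exp(-theta*t)
= -3.8400 + (-1.8900 - -3.8400)*exp(-2.4400*1.3400)
= -3.8400 + 1.9500 * 0.0380
= -3.7659

-3.7659


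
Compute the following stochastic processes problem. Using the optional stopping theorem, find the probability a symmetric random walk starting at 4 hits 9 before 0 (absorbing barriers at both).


By optional stopping theorem: E(M at tau) = M(0) = 4
P(hit 9)*9 + P(hit 0)*0 = 4
P(hit 9) = (4 - 0)/(9 - 0) = 4/9 = 0.4444

0.4444


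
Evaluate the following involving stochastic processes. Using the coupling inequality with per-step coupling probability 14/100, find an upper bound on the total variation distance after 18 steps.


TV distance bound <= (1-delta)^n
= (1 - 0.1400)^18
= 0.8600^18
= 0.0662

0.0662


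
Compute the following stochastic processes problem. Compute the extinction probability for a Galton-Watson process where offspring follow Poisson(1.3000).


Since mu = 1.3000 > 1, extinction prob q < 1.
Solve s = exp(mu*(s-1)) iteratively.
q = 0.5770

0.5770


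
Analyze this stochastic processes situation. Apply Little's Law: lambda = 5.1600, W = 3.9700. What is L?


Little's Law: L = lambda * W
= 5.1600 * 3.9700
= 20.4852

20.4852


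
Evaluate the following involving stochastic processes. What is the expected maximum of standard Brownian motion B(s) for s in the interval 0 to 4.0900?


E(max B(s)) = sqrt(2t/pi)
= sqrt(2*4.0900/pi)
= sqrt(2.6038)
= 1.6136

1.6136


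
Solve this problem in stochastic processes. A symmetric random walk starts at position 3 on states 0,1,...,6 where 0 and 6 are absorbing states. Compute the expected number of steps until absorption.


For symmetric RW on 0,...,N with absorbing barriers, E(i) = i*(N-i)
E(3) = 3 * 3 = 9

9


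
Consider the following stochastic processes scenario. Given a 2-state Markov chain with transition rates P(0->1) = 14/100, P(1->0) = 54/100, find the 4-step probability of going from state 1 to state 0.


Computing P^4 by matrix multiplication.
P = [[0.8600, 0.1400], [0.5400, 0.4600]]
After raising P to the power 4:
P^4(1,0) = 0.7858

0.7858


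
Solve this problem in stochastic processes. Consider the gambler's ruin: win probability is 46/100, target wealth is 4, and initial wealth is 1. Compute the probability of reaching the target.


Gambler's ruin formula:
r = q/p = 0.5400/0.4600 = 1.1739
P(win) = (1 - r^i)/(1 - r^N)
= (1 - 1.1739^1)/(1 - 1.1739^4)
= 0.1934

0.1934


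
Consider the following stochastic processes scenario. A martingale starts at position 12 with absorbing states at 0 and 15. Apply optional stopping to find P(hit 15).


By optional stopping theorem: E(M at tau) = M(0) = 12
P(hit 15)*15 + P(hit 0)*0 = 12
P(hit 15) = (12 - 0)/(15 - 0) = 4/5 = 0.8000

0.8000


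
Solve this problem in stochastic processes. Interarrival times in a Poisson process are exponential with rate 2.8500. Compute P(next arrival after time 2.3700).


P(X > t) = exp(-lambda * t)
= exp(-2.8500 * 2.3700)
= exp(-6.7545) = 0.0012

0.0012


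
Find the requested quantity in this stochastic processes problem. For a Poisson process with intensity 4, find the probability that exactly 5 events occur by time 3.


P(N(t)=k) = (lambda*t)^k * exp(-lambda*t) / k!
lambda*t = 12
= 12^5 * exp(-12) / 5!
= 248832 * 6.1442e-06 / 120
= 0.0127

0.0127


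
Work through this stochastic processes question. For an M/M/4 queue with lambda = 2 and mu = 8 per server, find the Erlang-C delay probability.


a = lambda/mu = 0.2500
rho = a/c = 0.0625
Erlang-C formula applied:
C(c,a) = 1.3521e-04

1.3521e-04


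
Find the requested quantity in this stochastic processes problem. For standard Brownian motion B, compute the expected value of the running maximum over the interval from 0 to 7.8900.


E(max B(s)) = sqrt(2t/pi)
= sqrt(2*7.8900/pi)
= sqrt(5.0229)
= 2.2412

2.2412


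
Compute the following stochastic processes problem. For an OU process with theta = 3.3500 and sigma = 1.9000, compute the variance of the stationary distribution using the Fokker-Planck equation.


Stationary variance = sigma^2 / (2*theta)
= 1.9000^2 / (2*3.3500)
= 3.6100 / 6.7000
= 0.5388

0.5388


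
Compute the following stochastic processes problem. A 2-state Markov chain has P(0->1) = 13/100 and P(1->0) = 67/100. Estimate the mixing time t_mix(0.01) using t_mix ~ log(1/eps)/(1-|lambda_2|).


lambda_2 = |1 - p01 - p10| = |1 - 0.1300 - 0.6700| = 0.2000
t_mix ~ log(1/eps)/(1 - |lambda_2|)
= log(100)/(1 - 0.2000) = 4.6052/0.8000
= 5.7565

5.7565


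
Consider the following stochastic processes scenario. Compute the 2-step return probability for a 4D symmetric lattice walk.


P(return in 2 steps) = P(reverse first step) = 1/(2d)
= 1/8
= 0.1250

0.1250


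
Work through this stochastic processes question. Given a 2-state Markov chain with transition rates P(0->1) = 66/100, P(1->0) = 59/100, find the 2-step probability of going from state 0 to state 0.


Computing P^2 by matrix multiplication.
P = [[0.3400, 0.6600], [0.5900, 0.4100]]
After raising P to the power 2:
P^2(0,0) = 0.5050

0.5050


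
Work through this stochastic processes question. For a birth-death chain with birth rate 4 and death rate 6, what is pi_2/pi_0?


For birth-death process, pi_n/pi_0 = (lambda/mu)^n
= (4/6)^2
= 0.4444

0.4444


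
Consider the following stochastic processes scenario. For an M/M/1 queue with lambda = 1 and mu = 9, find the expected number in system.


rho = 1/9 = 0.1111
L = rho/(1-rho)
= 0.1111/0.8889
= 0.1250

0.1250


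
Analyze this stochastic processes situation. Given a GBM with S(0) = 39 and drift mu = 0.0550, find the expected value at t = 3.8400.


E[S(t)] = S(0) * exp(mu * t)
= 39 * exp(0.0550 * 3.8400)
= 39 * 1.2352
= 48.1712

48.1712


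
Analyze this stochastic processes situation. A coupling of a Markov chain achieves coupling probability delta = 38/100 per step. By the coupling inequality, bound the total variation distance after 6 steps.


TV distance bound <= (1-delta)^n
= (1 - 0.3800)^6
= 0.6200^6
= 0.0568

0.0568


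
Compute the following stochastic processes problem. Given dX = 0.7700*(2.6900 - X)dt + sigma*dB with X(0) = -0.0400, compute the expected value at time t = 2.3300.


E[X(t)] = mu + (X(0) - mu)*exp(-theta*t)
= 2.6900 + (-0.0400 - 2.6900)*exp(-0.7700*2.3300)
= 2.6900 + -2.7300 * 0.1663
= 2.2361

2.2361


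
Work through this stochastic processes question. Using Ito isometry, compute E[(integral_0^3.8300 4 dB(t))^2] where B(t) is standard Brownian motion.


By Ito isometry: E[(int f dB)^2] = int f^2 dt
= 4^2 * 3.8300
= 16 * 3.8300 = 61.2800

61.2800


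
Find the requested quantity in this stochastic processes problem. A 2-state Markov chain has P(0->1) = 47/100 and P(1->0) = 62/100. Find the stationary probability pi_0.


Stationary distribution: pi_0 = p10/(p01+p10), pi_1 = p01/(p01+p10)
p01 = 0.4700, p10 = 0.6200
pi_0 = 0.5688

0.5688


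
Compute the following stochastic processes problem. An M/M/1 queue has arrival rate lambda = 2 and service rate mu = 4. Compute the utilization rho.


rho = lambda/mu
= 2/4
= 0.5000

0.5000


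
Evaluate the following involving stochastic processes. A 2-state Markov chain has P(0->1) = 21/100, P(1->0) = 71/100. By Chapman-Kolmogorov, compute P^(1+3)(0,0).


P^4 = P^1 * P^3
Computing via matrix multiplication of the transition matrix.
Entry (0,0) of P^4 = 0.7717

0.7717


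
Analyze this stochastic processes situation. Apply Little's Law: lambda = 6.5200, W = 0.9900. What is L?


Little's Law: L = lambda * W
= 6.5200 * 0.9900
= 6.4548

6.4548


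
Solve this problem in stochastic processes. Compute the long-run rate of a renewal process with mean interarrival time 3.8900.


Long-run renewal rate = 1/E(X)
= 1/3.8900
= 0.2571

0.2571


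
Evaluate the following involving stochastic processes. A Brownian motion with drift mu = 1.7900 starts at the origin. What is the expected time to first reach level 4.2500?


Expected first passage time = a/mu
= 4.2500/1.7900
= 2.3743

2.3743


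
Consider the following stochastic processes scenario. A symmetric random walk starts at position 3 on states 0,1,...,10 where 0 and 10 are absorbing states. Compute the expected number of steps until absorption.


For symmetric RW on 0,...,N with absorbing barriers, E(i) = i*(N-i)
E(3) = 3 * 7 = 21

21


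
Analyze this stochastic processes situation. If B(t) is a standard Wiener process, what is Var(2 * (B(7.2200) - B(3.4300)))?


Var(alpha*(B(t)-B(s))) = alpha^2 * (t-s)
= 2^2 * (7.2200 - 3.4300)
= 4 * 3.7900
= 15.1600

15.1600
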